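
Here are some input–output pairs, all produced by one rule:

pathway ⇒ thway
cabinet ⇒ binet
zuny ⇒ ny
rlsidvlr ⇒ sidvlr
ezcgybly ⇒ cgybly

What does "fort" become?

rt

What's happening: delete the first 2 characters.
Doing the same to "fort": "rt".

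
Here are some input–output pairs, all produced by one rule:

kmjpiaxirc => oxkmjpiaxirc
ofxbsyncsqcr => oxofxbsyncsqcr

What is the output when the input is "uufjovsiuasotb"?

oxuufjovsiuasotb

Rule — prepend "ox".
So "uufjovsiuasotb" becomes "oxuufjovsiuasotb".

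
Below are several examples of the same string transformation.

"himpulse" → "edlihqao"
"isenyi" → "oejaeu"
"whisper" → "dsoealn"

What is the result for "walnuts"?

The transformation: swap each adjacent pair of characters (1↔2, 3↔4, ...), then shift every letter 4 places backward in the alphabet (wrapping around).
Starting from "walnuts": after the first operation, "awnltus"; after the second, "wsjhpqo".
(Check on "himpulse": → "ihpmlues" → "edlihqao" ✓)

wsjhpqo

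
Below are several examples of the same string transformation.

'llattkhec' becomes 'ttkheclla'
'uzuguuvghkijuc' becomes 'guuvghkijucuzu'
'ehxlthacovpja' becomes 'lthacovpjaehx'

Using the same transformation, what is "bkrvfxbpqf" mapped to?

Looking at the pairs, the operation is to move the first 3 characters to the end (rotate left by 3).
Applying that to "bkrvfxbpqf" gives "vfxbpqfbkr".

vfxbpqfbkr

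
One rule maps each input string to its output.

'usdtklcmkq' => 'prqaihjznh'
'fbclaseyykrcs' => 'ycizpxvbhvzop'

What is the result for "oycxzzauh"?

vluzwwrxe

What's happening: swap each adjacent pair of characters (1↔2, 3↔4, ...), then shift every letter 3 places backward in the alphabet (wrapping around).
Applying both steps to "oycxzzauh": "yoxczzuah", then "vluzwwrxe".
(Check on "usdtklcmkq": → "sutdlkmcqk" → "prqaihjznh" ✓)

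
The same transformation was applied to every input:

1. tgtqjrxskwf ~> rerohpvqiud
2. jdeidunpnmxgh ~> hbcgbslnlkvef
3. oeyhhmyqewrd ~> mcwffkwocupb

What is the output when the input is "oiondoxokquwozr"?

Rule — shift every letter 2 places backward in the alphabet (wrapping around).
On "oiondoxokquwozr" that produces "mgmlbmvmiosumxp".

mgmlbmvmiosumxp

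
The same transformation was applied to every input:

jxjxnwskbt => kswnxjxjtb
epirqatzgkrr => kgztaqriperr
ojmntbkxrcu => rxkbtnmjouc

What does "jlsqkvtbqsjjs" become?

Rule — move the last 2 characters to the front (rotate right by 2), then reverse the string.
Applying that to "jlsqkvtbqsjjs" gives "jsqbtvkqsljsj".
(Check on "epirqatzgkrr": → "rrepirqatzgk" → "kgztaqriperr" ✓)

jsqbtvkqsljsj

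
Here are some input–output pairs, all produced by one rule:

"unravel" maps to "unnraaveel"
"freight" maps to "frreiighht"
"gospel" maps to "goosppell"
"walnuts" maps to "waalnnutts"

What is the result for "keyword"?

The pattern: repeat every character 3 times, then keep every other character starting from the second (positions 2nd, 4th, 6th, ...).
On "keyword": the first step gives "kkkeeeyyywwwooorrrddd", and the second then gives "keeywworrd".
(Check on "gospel": → "gggooossspppeeelll" → "goosppell" ✓)

keeywworrd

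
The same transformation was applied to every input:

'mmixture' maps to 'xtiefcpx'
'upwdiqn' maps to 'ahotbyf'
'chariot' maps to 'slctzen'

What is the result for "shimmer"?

stxxpcd

The rule is to move the first character to the end, then shift every letter 11 places forward in the alphabet (wrapping around).
Starting from "shimmer": after the first operation, "himmers"; after the second, "stxxpcd".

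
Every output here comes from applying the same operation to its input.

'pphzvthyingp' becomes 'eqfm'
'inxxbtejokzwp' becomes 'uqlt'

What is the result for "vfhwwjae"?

In each case the input is transformed by: keep one character in every 3, starting at position 3 (positions 3rd, 6th, 9th, ...), then shift every letter 3 places backward in the alphabet (wrapping around).
On "vfhwwjae": the first step gives "hj", and the second then gives "eg".

eg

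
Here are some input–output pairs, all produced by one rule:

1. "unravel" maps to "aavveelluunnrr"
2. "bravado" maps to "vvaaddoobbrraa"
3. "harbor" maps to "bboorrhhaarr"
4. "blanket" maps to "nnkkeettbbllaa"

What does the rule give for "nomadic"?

The rule is to move the first 3 characters to the end (rotate left by 3), then double every character.
For "nomadic", step one produces "adicnom"; step two turns that into "aaddiiccnnoomm".
(Check on "blanket": → "nketbla" → "nnkkeettbbllaa" ✓)

aaddiiccnnoomm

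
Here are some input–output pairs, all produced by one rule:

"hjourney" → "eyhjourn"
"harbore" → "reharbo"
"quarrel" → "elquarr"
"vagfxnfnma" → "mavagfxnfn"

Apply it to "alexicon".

Each output is the input with this applied: move the last 2 characters to the front (rotate right by 2).
On "alexicon" that produces "onalexic".

onalexic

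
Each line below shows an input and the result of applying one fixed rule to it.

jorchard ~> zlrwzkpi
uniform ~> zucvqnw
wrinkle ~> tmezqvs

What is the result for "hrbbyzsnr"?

vzpzjjgha

In each case the input is transformed by: shift every letter 8 places forward in the alphabet (wrapping around), then move the last 2 characters to the front (rotate right by 2).
On "hrbbyzsnr": the first step gives "pzjjghavz", and the second then gives "vzpzjjgha".
(Check on "wrinkle": → "ezqvstm" → "tmezqvs" ✓)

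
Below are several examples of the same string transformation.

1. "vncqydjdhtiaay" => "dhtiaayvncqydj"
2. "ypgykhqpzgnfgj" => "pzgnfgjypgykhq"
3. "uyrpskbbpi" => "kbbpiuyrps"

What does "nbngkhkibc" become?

hkibcnbngk

The pattern: swap the front and back halves of the string.
Applying that to "nbngkhkibc" gives "hkibcnbngk".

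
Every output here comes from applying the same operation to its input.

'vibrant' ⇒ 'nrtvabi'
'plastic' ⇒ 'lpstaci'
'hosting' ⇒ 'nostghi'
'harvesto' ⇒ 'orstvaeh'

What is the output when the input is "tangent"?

The transformation: sort the characters into alphabetical order, then move the first 3 characters to the end (rotate left by 3).
Working it through for "tangent": intermediate "aegnntt", final "nnttaeg".

nnttaeg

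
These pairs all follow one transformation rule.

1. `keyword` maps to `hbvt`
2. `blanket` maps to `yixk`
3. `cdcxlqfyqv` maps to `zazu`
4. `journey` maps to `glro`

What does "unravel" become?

rkox

In each case the input is transformed by: shift every letter 3 places backward in the alphabet (wrapping around), then keep only the first 4 characters.
Starting from "unravel": after the first operation, "rkoxsbi"; after the second, "rkox".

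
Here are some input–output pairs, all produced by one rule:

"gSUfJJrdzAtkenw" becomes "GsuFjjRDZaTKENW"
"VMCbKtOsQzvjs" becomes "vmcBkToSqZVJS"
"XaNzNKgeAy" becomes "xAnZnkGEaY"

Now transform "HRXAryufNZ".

hrxaRYUFnz

What's happening: flip the case of every letter.
For "HRXAryufNZ" the result is "hrxaRYUFnz".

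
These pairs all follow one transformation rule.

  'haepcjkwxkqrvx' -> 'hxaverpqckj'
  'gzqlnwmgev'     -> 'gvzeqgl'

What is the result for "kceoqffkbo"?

The pattern: take characters alternately from the front and the back (1st, last, 2nd, 2nd-last, ...), then delete the last 3 characters.
Starting from "kceoqffkbo": after the first operation, "kocbekofqf"; after the second, "kocbeko".

kocbeko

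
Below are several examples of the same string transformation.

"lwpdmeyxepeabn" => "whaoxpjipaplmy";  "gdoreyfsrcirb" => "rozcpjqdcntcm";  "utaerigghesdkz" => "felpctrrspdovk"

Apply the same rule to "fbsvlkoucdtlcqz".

qmdgwvzfnoewnbk

Looking at the pairs, the operation is to shift every letter 11 places forward in the alphabet (wrapping around).
So "fbsvlkoucdtlcqz" becomes "qmdgwvzfnoewnbk".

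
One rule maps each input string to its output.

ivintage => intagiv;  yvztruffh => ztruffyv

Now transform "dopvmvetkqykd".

The pattern: delete the last character, then move the first 2 characters to the end (rotate left by 2).
For "dopvmvetkqykd", step one produces "dopvmvetkqyk"; step two turns that into "pvmvetkqykdo".
(Check on "ivintage": → "ivintag" → "intagiv" ✓)

pvmvetkqykdo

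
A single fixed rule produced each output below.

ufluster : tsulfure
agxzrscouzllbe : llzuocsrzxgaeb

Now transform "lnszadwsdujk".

Each output is the input with this applied: reverse the string, then move the first 2 characters to the end (rotate left by 2).
"lnszadwsdujk" → "kjudswdazsnl" → "udswdazsnlkj".

udswdazsnlkj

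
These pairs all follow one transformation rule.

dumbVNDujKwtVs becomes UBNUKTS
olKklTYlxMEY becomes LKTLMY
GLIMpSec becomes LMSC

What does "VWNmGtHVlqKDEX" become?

WMTVQDX

The pattern: keep every other character starting from the second (positions 2nd, 4th, 6th, ...), then convert every letter to uppercase.
On "VWNmGtHVlqKDEX" that produces "WMTVQDX".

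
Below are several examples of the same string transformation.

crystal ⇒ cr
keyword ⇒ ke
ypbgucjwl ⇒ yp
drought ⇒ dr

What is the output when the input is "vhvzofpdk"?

vh

In each case the input is transformed by: keep only the first 2 characters.
"vhvzofpdk" → "vh".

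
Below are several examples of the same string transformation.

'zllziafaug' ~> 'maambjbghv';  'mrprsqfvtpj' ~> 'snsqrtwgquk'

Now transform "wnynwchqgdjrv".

The transformation: shift every letter 1 place forward in the alphabet (wrapping around), then swap each adjacent pair of characters (1↔2, 3↔4, ...).
Starting from "wnynwchqgdjrv": after the first operation, "xozoxdirheksw"; after the second, "oxozdxriehskw".

oxozdxriehskw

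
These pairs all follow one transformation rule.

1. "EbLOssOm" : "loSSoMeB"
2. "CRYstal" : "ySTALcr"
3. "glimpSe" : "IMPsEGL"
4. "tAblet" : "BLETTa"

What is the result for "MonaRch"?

NArCHmO

Looking at the pairs, the operation is to flip the case of every letter, then move the first 2 characters to the end (rotate left by 2).
For "MonaRch", step one produces "mONArCH"; step two turns that into "NArCHmO".
(Check on "glimpSe": → "GLIMPsE" → "IMPsEGL" ✓)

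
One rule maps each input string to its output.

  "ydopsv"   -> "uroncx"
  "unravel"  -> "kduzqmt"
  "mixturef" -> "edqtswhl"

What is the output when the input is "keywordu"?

In each case the input is transformed by: shift every letter 1 place backward in the alphabet (wrapping around), then reverse the string.
Doing the same to "keywordu": "tcqnvxdj".
(Check on "unravel": → "tmqzudk" → "kduzqmt" ✓)

tcqnvxdj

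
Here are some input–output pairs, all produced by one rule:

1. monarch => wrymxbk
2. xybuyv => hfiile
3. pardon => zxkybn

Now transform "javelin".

Each output is the input with this applied: shift every letter 10 places forward in the alphabet (wrapping around), then take characters alternately from the front and the back (1st, last, 2nd, 2nd-last, ...).
On "javelin": the first step gives "tkfovsx", and the second then gives "txksfvo".

txksfvo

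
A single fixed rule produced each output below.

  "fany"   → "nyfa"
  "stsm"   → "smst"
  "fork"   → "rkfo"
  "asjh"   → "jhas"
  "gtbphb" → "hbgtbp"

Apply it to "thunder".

erthund

The rule is to move the last 2 characters to the front (rotate right by 2).
Doing the same to "thunder": "erthund".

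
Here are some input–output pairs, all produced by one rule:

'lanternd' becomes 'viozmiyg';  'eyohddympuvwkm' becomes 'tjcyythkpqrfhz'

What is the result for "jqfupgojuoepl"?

What's happening: shift every letter 5 places backward in the alphabet (wrapping around), then move the first character to the end.
Starting from "jqfupgojuoepl": after the first operation, "elapkbjepjzkg"; after the second, "lapkbjepjzkge".

lapkbjepjzkge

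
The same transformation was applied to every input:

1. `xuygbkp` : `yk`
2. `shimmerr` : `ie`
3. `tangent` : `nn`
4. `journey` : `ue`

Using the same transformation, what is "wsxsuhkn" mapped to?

xh

Each output is the input with this applied: keep one character in every 3, starting at position 3 (positions 3rd, 6th, 9th, ...).
So "wsxsuhkn" becomes "xh".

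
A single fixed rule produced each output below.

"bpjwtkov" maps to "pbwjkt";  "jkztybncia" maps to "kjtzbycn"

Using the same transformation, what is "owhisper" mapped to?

In each case the input is transformed by: swap each adjacent pair of characters (1↔2, 3↔4, ...), then delete the last 2 characters.
Applying both steps to "owhisper": "woihpsre", then "woihps".
(Check on "jkztybncia": → "kjtzbycnai" → "kjtzbycn" ✓)

woihps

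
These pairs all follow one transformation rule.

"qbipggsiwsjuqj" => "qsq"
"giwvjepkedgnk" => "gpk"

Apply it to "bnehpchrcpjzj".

bhj

The transformation: keep one character in every 3, starting at position 1 (positions 1st, 4th, 7th, ...), then keep every other character starting from the first (positions 1st, 3rd, 5th, ...).
On "bnehpchrcpjzj": the first step gives "bhhpj", and the second then gives "bhj".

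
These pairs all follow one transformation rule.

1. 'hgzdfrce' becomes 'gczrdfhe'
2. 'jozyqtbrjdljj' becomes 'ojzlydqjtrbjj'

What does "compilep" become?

Rule — take characters alternately from the front and the back (1st, last, 2nd, 2nd-last, ...), then move the first 2 characters to the end (rotate left by 2).
Working it through for "compilep": intermediate "cpoemlpi", final "oemlpicp".

oemlpicp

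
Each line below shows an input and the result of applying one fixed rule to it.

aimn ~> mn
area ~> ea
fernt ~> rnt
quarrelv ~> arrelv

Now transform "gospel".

Each output is the input with this applied: delete the first 2 characters.
"gospel" → "spel".

spel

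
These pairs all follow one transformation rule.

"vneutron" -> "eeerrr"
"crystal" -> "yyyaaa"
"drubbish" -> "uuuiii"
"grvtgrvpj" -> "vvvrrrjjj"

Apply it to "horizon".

rrrooo

Each output is the input with this applied: keep one character in every 3, starting at position 3 (positions 3rd, 6th, 9th, ...), then repeat every character 3 times.
On "horizon": the first step gives "ro", and the second then gives "rrrooo".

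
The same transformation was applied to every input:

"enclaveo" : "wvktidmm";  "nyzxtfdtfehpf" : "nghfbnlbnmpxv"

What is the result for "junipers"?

acvqxmzr

What's happening: shift every letter 8 places forward in the alphabet (wrapping around), then swap the first and last characters.
Starting from "junipers": after the first operation, "rcvqxmza"; after the second, "acvqxmzr".
(Check on "enclaveo": → "mvktidmw" → "wvktidmm" ✓)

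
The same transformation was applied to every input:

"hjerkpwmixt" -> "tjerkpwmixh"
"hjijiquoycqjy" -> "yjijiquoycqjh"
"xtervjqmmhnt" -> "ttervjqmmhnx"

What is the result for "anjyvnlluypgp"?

pnjyvnlluypga

The transformation: swap the first and last characters.
Doing the same to "anjyvnlluypgp": "pnjyvnlluypga".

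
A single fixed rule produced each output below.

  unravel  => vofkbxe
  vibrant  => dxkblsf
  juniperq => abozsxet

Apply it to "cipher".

borzsm

The rule is to shift every letter 10 places forward in the alphabet (wrapping around), then reverse the string.
"cipher" → "borzsm".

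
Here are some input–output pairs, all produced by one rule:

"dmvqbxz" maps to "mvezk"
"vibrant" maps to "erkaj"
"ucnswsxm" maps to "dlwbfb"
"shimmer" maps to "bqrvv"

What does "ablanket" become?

The transformation: shift every letter 9 places forward in the alphabet (wrapping around), then delete the last 2 characters.
"ablanket" → "jkujwtnc" → "jkujwt".
(Check on "dmvqbxz": → "mvezkgi" → "mvezk" ✓)

jkujwt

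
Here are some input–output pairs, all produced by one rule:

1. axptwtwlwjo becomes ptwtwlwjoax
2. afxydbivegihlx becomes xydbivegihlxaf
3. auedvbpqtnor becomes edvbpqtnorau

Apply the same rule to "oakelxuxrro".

Looking at the pairs, the operation is to move the first 2 characters to the end (rotate left by 2).
"oakelxuxrro" → "kelxuxrrooa".

kelxuxrrooa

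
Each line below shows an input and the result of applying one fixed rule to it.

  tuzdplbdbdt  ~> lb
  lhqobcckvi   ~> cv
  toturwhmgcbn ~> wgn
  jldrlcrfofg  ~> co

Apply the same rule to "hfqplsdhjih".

sj

What's happening: delete the first 3 characters, then keep one character in every 3, starting at position 3 (positions 3rd, 6th, 9th, ...).
For "hfqplsdhjih", step one produces "plsdhjih"; step two turns that into "sj".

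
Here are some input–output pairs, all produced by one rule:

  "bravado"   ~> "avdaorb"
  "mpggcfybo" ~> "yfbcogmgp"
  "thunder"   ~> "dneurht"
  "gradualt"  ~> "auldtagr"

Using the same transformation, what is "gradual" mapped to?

In each case the input is transformed by: move the last 3 characters to the front (rotate right by 3), then take characters alternately from the front and the back (1st, last, 2nd, 2nd-last, ...).
Working it through for "gradual": intermediate "ualgrad", final "udaalrg".
(Check on "bravado": → "adobrav" → "avdaorb" ✓)

udaalrg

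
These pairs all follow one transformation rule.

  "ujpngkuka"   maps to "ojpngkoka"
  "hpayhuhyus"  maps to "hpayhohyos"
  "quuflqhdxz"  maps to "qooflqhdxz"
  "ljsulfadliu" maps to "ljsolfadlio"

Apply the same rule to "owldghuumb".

owldghoomb

The rule is to replace every "u" with "o".
On "owldghuumb" that produces "owldghoomb".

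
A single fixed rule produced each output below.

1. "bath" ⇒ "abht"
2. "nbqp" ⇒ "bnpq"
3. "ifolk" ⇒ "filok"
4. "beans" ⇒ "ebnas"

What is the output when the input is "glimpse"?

Each output is the input with this applied: swap each adjacent pair of characters (1↔2, 3↔4, ...).
"glimpse" → "lgmispe".

lgmispe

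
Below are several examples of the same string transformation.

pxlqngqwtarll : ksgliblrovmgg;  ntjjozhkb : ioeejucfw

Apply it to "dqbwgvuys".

Rule — shift every letter 5 places backward in the alphabet (wrapping around).
Applying that to "dqbwgvuys" gives "ylwrbqptn".

ylwrbqptn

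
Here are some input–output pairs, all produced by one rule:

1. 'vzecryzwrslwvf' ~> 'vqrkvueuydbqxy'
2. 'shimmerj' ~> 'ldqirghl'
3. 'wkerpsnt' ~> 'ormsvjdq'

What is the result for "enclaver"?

zudqdmbk

In each case the input is transformed by: swap the front and back halves of the string, then shift every letter 1 place backward in the alphabet (wrapping around).
On "enclaver": the first step gives "averencl", and the second then gives "zudqdmbk".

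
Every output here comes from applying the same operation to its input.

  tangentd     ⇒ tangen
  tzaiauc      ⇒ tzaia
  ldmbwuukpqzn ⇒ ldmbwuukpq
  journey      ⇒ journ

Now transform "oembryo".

What's happening: delete the last 2 characters.
On "oembryo" that produces "oembr".

oembr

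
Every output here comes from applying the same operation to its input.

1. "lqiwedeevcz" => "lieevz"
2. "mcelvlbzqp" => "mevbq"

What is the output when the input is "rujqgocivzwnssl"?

rjgcvwsl

The rule is to keep every other character starting from the first (positions 1st, 3rd, 5th, ...).
"rujqgocivzwnssl" → "rjgcvwsl".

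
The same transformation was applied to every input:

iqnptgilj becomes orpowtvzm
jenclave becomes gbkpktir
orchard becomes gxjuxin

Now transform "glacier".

The transformation: move the last 3 characters to the front (rotate right by 3), then shift every letter 6 places forward in the alphabet (wrapping around).
Applying both steps to "glacier": "ierglac", then "okxmrgi".

okxmrgi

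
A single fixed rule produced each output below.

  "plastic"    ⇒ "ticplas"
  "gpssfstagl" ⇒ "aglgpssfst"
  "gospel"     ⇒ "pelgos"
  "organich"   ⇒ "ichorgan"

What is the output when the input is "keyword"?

Rule — move the last 3 characters to the front (rotate right by 3).
"keyword" → "ordkeyw".

ordkeyw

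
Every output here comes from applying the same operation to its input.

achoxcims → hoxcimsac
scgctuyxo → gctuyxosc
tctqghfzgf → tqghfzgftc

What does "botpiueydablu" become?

tpiueydablubo

In each case the input is transformed by: move the first 2 characters to the end (rotate left by 2).
On "botpiueydablu" that produces "tpiueydablubo".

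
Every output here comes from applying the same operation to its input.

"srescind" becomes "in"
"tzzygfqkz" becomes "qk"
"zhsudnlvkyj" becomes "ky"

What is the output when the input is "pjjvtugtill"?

Rule — delete the last character, then keep only the last 2 characters.
Working it through for "pjjvtugtill": intermediate "pjjvtugtil", final "il".

il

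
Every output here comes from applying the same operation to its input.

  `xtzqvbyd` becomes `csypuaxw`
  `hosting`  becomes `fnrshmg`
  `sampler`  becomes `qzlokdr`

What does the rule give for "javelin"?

Rule — swap the first and last characters, then shift every letter 1 place backward in the alphabet (wrapping around).
For "javelin", step one produces "navelij"; step two turns that into "mzudkhi".

mzudkhi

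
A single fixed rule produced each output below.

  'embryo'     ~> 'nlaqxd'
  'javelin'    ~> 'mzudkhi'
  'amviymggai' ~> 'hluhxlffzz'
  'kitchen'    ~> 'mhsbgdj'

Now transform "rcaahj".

ibzzgq

The transformation: swap the first and last characters, then shift every letter 1 place backward in the alphabet (wrapping around).
On "rcaahj": the first step gives "jcaahr", and the second then gives "ibzzgq".
(Check on "kitchen": → "nitchek" → "mhsbgdj" ✓)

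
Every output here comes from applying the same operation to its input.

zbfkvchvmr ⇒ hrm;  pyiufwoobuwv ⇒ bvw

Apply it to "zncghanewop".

In each case the input is transformed by: swap each adjacent pair of characters (1↔2, 3↔4, ...), then keep only the last 3 characters.
Working it through for "zncghanewop": intermediate "nzgcahenowp", final "owp".

owp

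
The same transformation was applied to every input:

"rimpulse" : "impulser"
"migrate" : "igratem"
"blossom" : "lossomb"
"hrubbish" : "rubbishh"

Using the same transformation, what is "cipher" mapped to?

ipherc

Each output is the input with this applied: move the first character to the end.
On "cipher" that produces "ipherc".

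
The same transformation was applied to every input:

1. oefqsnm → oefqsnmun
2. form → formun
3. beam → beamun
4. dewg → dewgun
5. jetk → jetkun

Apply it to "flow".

flowun

In each case the input is transformed by: append "un".
On "flow" that produces "flowun".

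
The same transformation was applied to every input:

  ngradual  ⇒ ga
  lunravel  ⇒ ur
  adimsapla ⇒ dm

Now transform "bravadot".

rv

What's happening: keep every other character starting from the second (positions 2nd, 4th, 6th, ...), then delete the last 2 characters.
So "bravadot" becomes "rv".
(Check on "adimsapla": → "dmal" → "dm" ✓)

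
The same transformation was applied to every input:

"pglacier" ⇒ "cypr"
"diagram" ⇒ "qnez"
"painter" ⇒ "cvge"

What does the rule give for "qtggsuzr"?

The pattern: keep every other character starting from the first (positions 1st, 3rd, 5th, ...), then shift every letter 13 places forward in the alphabet (wrapping around) — i.e. ROT13.
Starting from "qtggsuzr": after the first operation, "qgsz"; after the second, "dtfm".

dtfm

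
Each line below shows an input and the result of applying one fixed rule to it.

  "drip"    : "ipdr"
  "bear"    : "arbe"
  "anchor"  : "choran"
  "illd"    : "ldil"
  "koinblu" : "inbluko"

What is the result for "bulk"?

The rule is to move the first 2 characters to the end (rotate left by 2).
For "bulk" the result is "lkbu".

lkbu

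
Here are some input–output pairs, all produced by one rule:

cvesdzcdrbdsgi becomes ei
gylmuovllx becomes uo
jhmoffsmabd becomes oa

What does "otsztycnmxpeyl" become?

In each case the input is transformed by: keep only the vowels.
Doing the same to "otsztycnmxpeyl": "oe".

oe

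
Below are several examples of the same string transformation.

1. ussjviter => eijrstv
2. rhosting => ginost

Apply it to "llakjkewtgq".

aegjkkqtw

Rule — delete the first 2 characters, then sort the characters into alphabetical order.
For "llakjkewtgq", step one produces "akjkewtgq"; step two turns that into "aegjkkqtw".
(Check on "rhosting": → "osting" → "ginost" ✓)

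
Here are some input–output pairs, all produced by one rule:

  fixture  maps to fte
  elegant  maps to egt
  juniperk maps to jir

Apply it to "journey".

The rule is to keep one character in every 3, starting at position 1 (positions 1st, 4th, 7th, ...).
On "journey" that produces "jry".

jry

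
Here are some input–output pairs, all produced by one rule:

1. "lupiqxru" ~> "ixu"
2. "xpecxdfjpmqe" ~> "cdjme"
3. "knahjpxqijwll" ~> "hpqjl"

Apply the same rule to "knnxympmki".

What's happening: delete the first 3 characters, then keep every other character starting from the first (positions 1st, 3rd, 5th, ...).
"knnxympmki" → "xympmki" → "xmmi".
(Check on "knahjpxqijwll": → "hjpxqijwll" → "hpqjl" ✓)

xmmi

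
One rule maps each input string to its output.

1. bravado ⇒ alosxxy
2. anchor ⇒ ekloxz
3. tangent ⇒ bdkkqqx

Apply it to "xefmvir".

Rule — shift every letter 3 places backward in the alphabet (wrapping around), then sort the characters into alphabetical order.
For "xefmvir", step one produces "ubcjsfo"; step two turns that into "bcfjosu".

bcfjosu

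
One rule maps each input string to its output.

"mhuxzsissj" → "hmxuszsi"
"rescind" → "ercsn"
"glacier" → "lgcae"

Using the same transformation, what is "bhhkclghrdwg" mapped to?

The pattern: swap each adjacent pair of characters (1↔2, 3↔4, ...), then delete the last 2 characters.
Working it through for "bhhkclghrdwg": intermediate "hbkhlchgdrgw", final "hbkhlchgdr".

hbkhlchgdr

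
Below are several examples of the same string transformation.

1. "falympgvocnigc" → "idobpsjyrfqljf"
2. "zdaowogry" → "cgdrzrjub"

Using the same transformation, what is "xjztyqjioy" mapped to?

Looking at the pairs, the operation is to shift every letter 3 places forward in the alphabet (wrapping around).
Applying that to "xjztyqjioy" gives "amcwbtmlrb".

amcwbtmlrb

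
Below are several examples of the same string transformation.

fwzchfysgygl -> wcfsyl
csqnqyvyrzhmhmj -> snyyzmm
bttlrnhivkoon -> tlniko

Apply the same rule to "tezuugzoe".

eugo

The rule is to keep every other character starting from the second (positions 2nd, 4th, 6th, ...).
Doing the same to "tezuugzoe": "eugo".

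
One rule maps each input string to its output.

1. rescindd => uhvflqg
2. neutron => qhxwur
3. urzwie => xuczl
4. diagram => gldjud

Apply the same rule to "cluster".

Rule — delete the last character, then shift every letter 3 places forward in the alphabet (wrapping around).
On "cluster": the first step gives "cluste", and the second then gives "foxvwh".

foxvwh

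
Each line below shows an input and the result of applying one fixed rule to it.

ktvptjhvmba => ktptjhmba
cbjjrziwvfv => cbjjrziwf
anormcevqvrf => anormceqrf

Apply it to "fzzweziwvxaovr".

fzzweziwxaor

Looking at the pairs, the operation is to remove every "v".
Applying that to "fzzweziwvxaovr" gives "fzzweziwxaor".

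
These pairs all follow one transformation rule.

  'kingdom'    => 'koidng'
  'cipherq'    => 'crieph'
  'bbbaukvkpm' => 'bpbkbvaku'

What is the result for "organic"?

What's happening: delete the last character, then take characters alternately from the front and the back (1st, last, 2nd, 2nd-last, ...).
"organic" → "organi" → "oirnga".
(Check on "cipherq": → "cipher" → "crieph" ✓)

oirnga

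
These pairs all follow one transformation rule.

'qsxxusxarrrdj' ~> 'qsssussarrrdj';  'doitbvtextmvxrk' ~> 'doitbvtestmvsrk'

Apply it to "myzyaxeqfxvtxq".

The pattern: replace every "x" with "s".
On "myzyaxeqfxvtxq" that produces "myzyaseqfsvtsq".

myzyaseqfsvtsq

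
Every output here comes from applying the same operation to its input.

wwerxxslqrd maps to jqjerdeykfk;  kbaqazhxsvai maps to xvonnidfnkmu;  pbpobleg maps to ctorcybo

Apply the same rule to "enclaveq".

rdarpiyn

In each case the input is transformed by: shift every letter 13 places forward in the alphabet (wrapping around) — i.e. ROT13, then take characters alternately from the front and the back (1st, last, 2nd, 2nd-last, ...).
On "enclaveq" that produces "rdarpiyn".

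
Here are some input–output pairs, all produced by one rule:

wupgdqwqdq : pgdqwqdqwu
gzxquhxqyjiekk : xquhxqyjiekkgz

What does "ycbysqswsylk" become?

The transformation: move the first 2 characters to the end (rotate left by 2).
Doing the same to "ycbysqswsylk": "bysqswsylkyc".

bysqswsylkyc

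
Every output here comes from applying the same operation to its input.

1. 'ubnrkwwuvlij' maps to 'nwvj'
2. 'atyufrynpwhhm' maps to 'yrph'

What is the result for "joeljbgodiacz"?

What's happening: keep one character in every 3, starting at position 3 (positions 3rd, 6th, 9th, ...).
For "joeljbgodiacz" the result is "ebdc".

ebdc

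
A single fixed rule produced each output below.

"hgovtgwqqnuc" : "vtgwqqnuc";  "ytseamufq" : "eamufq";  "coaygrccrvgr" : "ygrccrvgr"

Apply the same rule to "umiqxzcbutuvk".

Each output is the input with this applied: delete the first 3 characters.
"umiqxzcbutuvk" → "qxzcbutuvk".

qxzcbutuvk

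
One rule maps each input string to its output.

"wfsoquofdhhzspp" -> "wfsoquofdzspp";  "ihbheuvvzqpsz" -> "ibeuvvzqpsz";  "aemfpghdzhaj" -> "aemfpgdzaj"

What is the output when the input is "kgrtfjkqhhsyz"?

Looking at the pairs, the operation is to remove every "h".
Applying that to "kgrtfjkqhhsyz" gives "kgrtfjkqsyz".

kgrtfjkqsyz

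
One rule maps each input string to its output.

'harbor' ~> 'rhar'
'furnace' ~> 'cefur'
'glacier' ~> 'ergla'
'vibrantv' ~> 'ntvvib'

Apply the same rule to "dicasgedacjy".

Rule — move the first 3 characters to the end (rotate left by 3), then delete the first 2 characters.
Applying both steps to "dicasgedacjy": "asgedacjydic", then "gedacjydic".

gedacjydic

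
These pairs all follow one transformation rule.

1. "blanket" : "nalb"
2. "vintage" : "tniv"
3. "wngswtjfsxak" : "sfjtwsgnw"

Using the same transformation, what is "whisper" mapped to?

sihw

The pattern: reverse the string, then delete the first 3 characters.
Starting from "whisper": after the first operation, "repsihw"; after the second, "sihw".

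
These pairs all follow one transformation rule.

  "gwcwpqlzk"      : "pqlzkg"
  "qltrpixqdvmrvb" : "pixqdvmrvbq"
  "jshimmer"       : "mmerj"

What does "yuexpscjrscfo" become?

pscjrscfoy

The pattern: move the first character to the end, then delete the first 3 characters.
Applying both steps to "yuexpscjrscfo": "uexpscjrscfoy", then "pscjrscfoy".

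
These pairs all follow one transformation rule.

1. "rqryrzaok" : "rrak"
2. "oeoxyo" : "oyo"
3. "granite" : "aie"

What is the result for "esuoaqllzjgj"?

Each output is the input with this applied: move the first character to the end, then keep every other character starting from the second (positions 2nd, 4th, 6th, ...).
Applying both steps to "esuoaqllzjgj": "suoaqllzjgje", then "ualzge".

ualzge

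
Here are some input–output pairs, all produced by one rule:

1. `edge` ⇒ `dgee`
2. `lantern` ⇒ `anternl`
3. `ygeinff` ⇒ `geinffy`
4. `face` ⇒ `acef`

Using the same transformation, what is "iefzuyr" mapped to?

efzuyri

What's happening: move the first character to the end.
Applying that to "iefzuyr" gives "efzuyri".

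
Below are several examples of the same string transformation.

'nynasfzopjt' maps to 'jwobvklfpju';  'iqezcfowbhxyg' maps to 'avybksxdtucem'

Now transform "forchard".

nydwnzbk

In each case the input is transformed by: move the first 2 characters to the end (rotate left by 2), then shift every letter 4 places backward in the alphabet (wrapping around).
Applying both steps to "forchard": "rchardfo", then "nydwnzbk".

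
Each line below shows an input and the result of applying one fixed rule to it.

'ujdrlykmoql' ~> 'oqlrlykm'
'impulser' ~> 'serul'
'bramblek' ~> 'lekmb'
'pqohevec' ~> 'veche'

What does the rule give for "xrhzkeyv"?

eyvzk

Looking at the pairs, the operation is to delete the first 3 characters, then move the last 3 characters to the front (rotate right by 3).
Starting from "xrhzkeyv": after the first operation, "zkeyv"; after the second, "eyvzk".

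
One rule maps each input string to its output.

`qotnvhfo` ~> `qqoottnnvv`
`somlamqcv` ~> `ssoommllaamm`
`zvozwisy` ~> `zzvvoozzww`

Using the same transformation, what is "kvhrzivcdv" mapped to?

The pattern: delete the last 3 characters, then double every character.
On "kvhrzivcdv": the first step gives "kvhrziv", and the second then gives "kkvvhhrrzziivv".
(Check on "qotnvhfo": → "qotnv" → "qqoottnnvv" ✓)

kkvvhhrrzziivv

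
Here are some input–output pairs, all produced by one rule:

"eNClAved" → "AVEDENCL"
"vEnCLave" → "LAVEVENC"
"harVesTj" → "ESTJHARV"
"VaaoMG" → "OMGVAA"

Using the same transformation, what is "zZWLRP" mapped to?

Rule — swap the front and back halves of the string, then convert every letter to uppercase.
Applying both steps to "zZWLRP": "LRPzZW", then "LRPZZW".

LRPZZW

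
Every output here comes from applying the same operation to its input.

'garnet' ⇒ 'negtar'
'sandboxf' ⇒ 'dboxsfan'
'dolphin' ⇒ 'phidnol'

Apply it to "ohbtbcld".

The rule is to swap the first and last characters, then move the first 3 characters to the end (rotate left by 3).
On "ohbtbcld": the first step gives "dhbtbclo", and the second then gives "tbclodhb".

tbclodhb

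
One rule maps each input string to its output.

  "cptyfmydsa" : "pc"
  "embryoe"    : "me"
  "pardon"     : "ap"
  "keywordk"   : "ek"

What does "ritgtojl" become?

ir

The transformation: reverse the string, then keep only the last 2 characters.
On "ritgtojl" that produces "ir".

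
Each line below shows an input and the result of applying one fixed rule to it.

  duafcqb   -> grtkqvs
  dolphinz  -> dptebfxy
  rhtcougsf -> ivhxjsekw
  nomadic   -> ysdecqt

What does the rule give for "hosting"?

dwxeijy

The rule is to shift every letter 10 places backward in the alphabet (wrapping around), then move the last 2 characters to the front (rotate right by 2).
On "hosting": the first step gives "xeijydw", and the second then gives "dwxeijy".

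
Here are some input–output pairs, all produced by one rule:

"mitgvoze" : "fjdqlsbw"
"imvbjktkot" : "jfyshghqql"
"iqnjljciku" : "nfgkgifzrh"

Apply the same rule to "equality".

The transformation: shift every letter 3 places backward in the alphabet (wrapping around), then swap each adjacent pair of characters (1↔2, 3↔4, ...).
Working it through for "equality": intermediate "bnrxifqv", final "nbxrfivq".

nbxrfivq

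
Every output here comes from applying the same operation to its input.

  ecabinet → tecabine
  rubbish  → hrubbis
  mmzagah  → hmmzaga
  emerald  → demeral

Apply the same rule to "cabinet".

tcabine

The rule is to move the last character to the front.
Applying that to "cabinet" gives "tcabine".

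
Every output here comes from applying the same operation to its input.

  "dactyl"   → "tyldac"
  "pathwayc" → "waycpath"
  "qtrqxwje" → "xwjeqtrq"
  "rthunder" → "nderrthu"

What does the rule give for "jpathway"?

Looking at the pairs, the operation is to swap the front and back halves of the string.
Applying that to "jpathway" gives "hwayjpat".

hwayjpat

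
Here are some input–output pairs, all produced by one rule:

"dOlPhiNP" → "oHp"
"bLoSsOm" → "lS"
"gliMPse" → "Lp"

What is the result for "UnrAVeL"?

Nv

The pattern: keep one character in every 3, starting at position 2 (positions 2nd, 5th, 8th, ...), then flip the case of every letter.
Applying that to "UnrAVeL" gives "Nv".
(Check on "bLoSsOm": → "Ls" → "lS" ✓)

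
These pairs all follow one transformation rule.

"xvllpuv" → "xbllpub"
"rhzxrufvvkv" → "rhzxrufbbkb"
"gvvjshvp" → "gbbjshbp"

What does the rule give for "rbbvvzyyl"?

The pattern: replace every "v" with "b".
Applying that to "rbbvvzyyl" gives "rbbbbzyyl".

rbbbbzyyl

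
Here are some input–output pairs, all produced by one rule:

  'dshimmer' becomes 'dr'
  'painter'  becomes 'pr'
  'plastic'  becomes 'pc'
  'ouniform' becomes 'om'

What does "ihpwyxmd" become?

Rule — take characters alternately from the front and the back (1st, last, 2nd, 2nd-last, ...), then keep only the first 2 characters.
For "ihpwyxmd", step one produces "idhmpxwy"; step two turns that into "id".

id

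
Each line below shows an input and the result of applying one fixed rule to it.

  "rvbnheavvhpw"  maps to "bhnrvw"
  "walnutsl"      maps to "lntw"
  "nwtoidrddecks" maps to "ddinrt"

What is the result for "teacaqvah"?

acht

Each output is the input with this applied: sort the characters into alphabetical order, then keep every other character starting from the second (positions 2nd, 4th, 6th, ...).
"teacaqvah" → "aaacehqtv" → "acht".
(Check on "walnutsl": → "allnstuw" → "lntw" ✓)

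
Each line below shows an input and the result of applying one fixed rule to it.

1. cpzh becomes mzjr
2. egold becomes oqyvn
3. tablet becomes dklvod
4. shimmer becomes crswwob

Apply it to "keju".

The transformation: shift every letter 10 places forward in the alphabet (wrapping around).
For "keju" the result is "uote".

uote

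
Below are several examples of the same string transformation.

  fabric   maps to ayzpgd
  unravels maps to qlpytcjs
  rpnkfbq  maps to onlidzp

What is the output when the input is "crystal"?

jpwqrya

The rule is to shift every letter 2 places backward in the alphabet (wrapping around), then swap the first and last characters.
Starting from "crystal": after the first operation, "apwqryj"; after the second, "jpwqrya".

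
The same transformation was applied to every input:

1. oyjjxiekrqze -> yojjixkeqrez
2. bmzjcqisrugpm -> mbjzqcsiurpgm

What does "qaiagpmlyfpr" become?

Each output is the input with this applied: swap each adjacent pair of characters (1↔2, 3↔4, ...).
For "qaiagpmlyfpr" the result is "aqaipglmfyrp".

aqaipglmfyrp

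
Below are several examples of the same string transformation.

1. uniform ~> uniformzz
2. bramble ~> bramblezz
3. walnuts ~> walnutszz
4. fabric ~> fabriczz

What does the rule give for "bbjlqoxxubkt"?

The rule is to append "zz".
"bbjlqoxxubkt" → "bbjlqoxxubktzz".

bbjlqoxxubktzz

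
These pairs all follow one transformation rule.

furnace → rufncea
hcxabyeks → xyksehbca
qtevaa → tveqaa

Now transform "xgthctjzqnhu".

xztuqtjnhhcg

In each case the input is transformed by: sort the characters into reverse alphabetical order, then swap each adjacent pair of characters (1↔2, 3↔4, ...).
Working it through for "xgthctjzqnhu": intermediate "zxuttqnjhhgc", final "xztuqtjnhhcg".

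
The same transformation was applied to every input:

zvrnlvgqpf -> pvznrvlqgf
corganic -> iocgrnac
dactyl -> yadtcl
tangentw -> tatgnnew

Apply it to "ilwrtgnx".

nlirwgtx

Each output is the input with this applied: swap each adjacent pair of characters (1↔2, 3↔4, ...), then move the last character to the front.
On "ilwrtgnx": the first step gives "lirwgtxn", and the second then gives "nlirwgtx".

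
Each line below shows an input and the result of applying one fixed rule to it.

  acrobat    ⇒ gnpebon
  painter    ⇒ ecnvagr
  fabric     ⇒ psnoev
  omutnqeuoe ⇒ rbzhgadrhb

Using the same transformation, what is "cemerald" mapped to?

qprzreny

The pattern: move the last character to the front, then shift every letter 13 places forward in the alphabet (wrapping around) — i.e. ROT13.
"cemerald" → "dcemeral" → "qprzreny".
(Check on "fabric": → "cfabri" → "psnoev" ✓)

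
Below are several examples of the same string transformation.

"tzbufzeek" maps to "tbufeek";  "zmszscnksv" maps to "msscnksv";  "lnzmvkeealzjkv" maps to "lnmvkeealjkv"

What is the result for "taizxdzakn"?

Rule — remove every "z".
Doing the same to "taizxdzakn": "taixdakn".

taixdakn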